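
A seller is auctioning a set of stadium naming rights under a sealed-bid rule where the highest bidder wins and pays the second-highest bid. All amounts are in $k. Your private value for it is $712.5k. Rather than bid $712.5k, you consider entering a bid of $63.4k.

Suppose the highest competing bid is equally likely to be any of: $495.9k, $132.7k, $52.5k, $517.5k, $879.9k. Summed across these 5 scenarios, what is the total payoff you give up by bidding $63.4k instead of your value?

The deviation costs you only when the competing bid falls strictly between $63.4k and $712.5k; elsewhere both bids give the same outcome.
$495.9k: truthful payoff $216.6k, deviation payoff $0k → loss $216.6k.
$132.7k: truthful payoff $579.8k, deviation payoff $0k → loss $579.8k.
$52.5k: outcomes coincide → loss $0k.
$517.5k: truthful payoff $195k, deviation payoff $0k → loss $195k.
$879.9k: outcomes coincide → loss $0k.
Total loss = $216.6k + $579.8k + $195k = $991.4k.

$991.4k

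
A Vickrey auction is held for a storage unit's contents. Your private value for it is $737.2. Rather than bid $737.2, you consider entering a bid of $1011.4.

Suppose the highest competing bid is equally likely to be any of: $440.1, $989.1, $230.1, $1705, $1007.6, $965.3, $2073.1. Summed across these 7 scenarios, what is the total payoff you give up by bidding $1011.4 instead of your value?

The deviation costs you only when the competing bid falls strictly between $737.2 and $1011.4; elsewhere both bids give the same outcome.
$440.1: outcomes coincide → loss $0.
$989.1: truthful payoff $0, deviation payoff −$251.9 → loss $251.9.
$230.1: outcomes coincide → loss $0.
$1705: outcomes coincide → loss $0.
$1007.6: truthful payoff $0, deviation payoff −$270.4 → loss $270.4.
$965.3: truthful payoff $0, deviation payoff −$228.1 → loss $228.1.
$2073.1: outcomes coincide → loss $0.
Total loss = $251.9 + $270.4 + $228.1 = $750.4.

$750.4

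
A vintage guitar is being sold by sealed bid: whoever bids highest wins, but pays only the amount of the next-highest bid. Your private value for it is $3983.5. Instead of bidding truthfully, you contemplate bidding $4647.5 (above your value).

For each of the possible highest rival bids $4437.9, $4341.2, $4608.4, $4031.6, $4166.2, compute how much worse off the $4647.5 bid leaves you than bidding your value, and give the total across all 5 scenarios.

$1667.8

The deviation costs you only when the competing bid falls strictly between $3983.5 and $4647.5; elsewhere both bids give the same outcome.
$4437.9: truthful payoff $0, deviation payoff −$454.4 → loss $454.4.
$4341.2: truthful payoff $0, deviation payoff −$357.7 → loss $357.7.
$4608.4: truthful payoff $0, deviation payoff −$624.9 → loss $624.9.
$4031.6: truthful payoff $0, deviation payoff −$48.1 → loss $48.1.
$4166.2: truthful payoff $0, deviation payoff −$182.7 → loss $182.7.
Total loss = $454.4 + $357.7 + $624.9 + $48.1 + $182.7 = $1667.8.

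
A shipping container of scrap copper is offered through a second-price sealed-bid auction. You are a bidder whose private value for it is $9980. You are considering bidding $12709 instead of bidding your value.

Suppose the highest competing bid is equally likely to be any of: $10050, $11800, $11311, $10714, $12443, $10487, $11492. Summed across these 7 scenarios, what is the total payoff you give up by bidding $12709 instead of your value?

The deviation costs you only when the competing bid falls strictly between $9980 and $12709; elsewhere both bids give the same outcome.
$10050: truthful payoff $0, deviation payoff −$70 → loss $70.
$11800: truthful payoff $0, deviation payoff −$1820 → loss $1820.
$11311: truthful payoff $0, deviation payoff −$1331 → loss $1331.
$10714: truthful payoff $0, deviation payoff −$734 → loss $734.
$12443: truthful payoff $0, deviation payoff −$2463 → loss $2463.
$10487: truthful payoff $0, deviation payoff −$507 → loss $507.
$11492: truthful payoff $0, deviation payoff −$1512 → loss $1512.
Total loss = $70 + $1820 + $1331 + $734 + $2463 + $507 + $1512 = $8437.
Because the price is fixed by the runner-up's bid, deviating from your value can only change a good outcome into a bad one — never the reverse.

$8437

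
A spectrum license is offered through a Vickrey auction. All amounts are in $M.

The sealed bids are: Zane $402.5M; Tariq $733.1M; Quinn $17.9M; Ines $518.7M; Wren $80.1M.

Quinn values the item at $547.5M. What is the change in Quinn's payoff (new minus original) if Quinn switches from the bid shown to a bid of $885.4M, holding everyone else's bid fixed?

The highest bid among the other bidders is $733.1M; Quinn's bid doesn't change that.
Original bid $17.9M: Quinn is not highest (top rival bid is $733.1M); payoff $0M.
Alternative bid $885.4M: Quinn is highest, pays the top rival bid $733.1M; payoff $547.5M − $733.1M = −$185.6M.
Change in payoff = −$185.6M − ($0M) = −$185.6M.

−$185.6M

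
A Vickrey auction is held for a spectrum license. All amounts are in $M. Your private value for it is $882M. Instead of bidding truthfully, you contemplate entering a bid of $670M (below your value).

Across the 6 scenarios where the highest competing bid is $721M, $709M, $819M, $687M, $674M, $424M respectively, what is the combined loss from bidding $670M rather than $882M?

$800M

The deviation costs you only when the competing bid falls strictly between $670M and $882M; elsewhere both bids give the same outcome.
$721M: truthful payoff $161M, deviation payoff $0M → loss $161M.
$709M: truthful payoff $173M, deviation payoff $0M → loss $173M.
$819M: truthful payoff $63M, deviation payoff $0M → loss $63M.
$687M: truthful payoff $195M, deviation payoff $0M → loss $195M.
$674M: truthful payoff $208M, deviation payoff $0M → loss $208M.
$424M: outcomes coincide → loss $0M.
Total loss = $161M + $173M + $63M + $195M + $208M = $800M.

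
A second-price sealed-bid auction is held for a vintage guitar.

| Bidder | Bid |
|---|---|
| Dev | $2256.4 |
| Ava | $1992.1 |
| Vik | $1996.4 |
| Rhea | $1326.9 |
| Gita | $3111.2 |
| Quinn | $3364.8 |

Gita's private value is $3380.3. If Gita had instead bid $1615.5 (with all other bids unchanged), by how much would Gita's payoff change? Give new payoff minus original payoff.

$0

The highest bid among the other bidders is $3364.8; Gita's bid doesn't change that.
Original bid $3111.2: Gita is not highest (top rival bid is $3364.8); payoff $0.
Alternative bid $1615.5: Gita is not highest (top rival bid is $3364.8); payoff $0.
Change in payoff = $0 − ($0) = $0.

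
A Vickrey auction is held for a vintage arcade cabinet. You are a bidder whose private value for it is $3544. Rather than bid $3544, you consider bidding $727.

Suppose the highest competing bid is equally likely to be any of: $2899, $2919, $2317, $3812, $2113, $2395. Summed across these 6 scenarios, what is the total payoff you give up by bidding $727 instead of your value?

$5077

The deviation costs you only when the competing bid falls strictly between $727 and $3544; elsewhere both bids give the same outcome.
$2899: truthful payoff $645, deviation payoff $0 → loss $645.
$2919: truthful payoff $625, deviation payoff $0 → loss $625.
$2317: truthful payoff $1227, deviation payoff $0 → loss $1227.
$3812: outcomes coincide → loss $0.
$2113: truthful payoff $1431, deviation payoff $0 → loss $1431.
$2395: truthful payoff $1149, deviation payoff $0 → loss $1149.
Total loss = $645 + $625 + $1227 + $1431 + $1149 = $5077.
Because the price is fixed by the runner-up's bid, deviating from your value can only change a good outcome into a bad one — never the reverse.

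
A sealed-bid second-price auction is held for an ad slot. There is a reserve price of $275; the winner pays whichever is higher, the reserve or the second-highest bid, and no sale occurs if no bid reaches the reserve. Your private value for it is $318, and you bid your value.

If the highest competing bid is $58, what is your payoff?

$43

Your bid $318 is the highest and exceeds the reserve.
Price = max(second-highest bid, reserve) = max($58, $275) = $275.
Payoff = $318 − $275 = $43.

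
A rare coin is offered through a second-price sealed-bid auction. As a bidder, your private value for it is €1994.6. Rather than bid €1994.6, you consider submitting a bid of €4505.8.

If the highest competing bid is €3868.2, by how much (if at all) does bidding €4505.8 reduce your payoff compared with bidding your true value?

€1873.6

Bidding your value €1994.6: you lose (since €1994.6 < €3868.2). Payoff €0.
Bidding €4505.8: you win and pay €3868.2. Payoff €1994.6 − €3868.2 = −€1873.6.
The competing bid €3868.2 lies between your value and your inflated bid, so overbidding wins an item priced above your value.
Loss from deviating = €0 − (−€1873.6) = €1873.6.
Because the price is fixed by the runner-up's bid, deviating from your value can only change a good outcome into a bad one — never the reverse.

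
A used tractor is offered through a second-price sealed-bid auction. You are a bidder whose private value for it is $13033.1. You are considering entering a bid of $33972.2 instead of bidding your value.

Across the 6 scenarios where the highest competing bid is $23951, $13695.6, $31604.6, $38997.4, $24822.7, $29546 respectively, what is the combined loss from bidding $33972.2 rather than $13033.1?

The deviation costs you only when the competing bid falls strictly between $13033.1 and $33972.2; elsewhere both bids give the same outcome.
$23951: truthful payoff $0, deviation payoff −$10917.9 → loss $10917.9.
$13695.6: truthful payoff $0, deviation payoff −$662.5 → loss $662.5.
$31604.6: truthful payoff $0, deviation payoff −$18571.5 → loss $18571.5.
$38997.4: outcomes coincide → loss $0.
$24822.7: truthful payoff $0, deviation payoff −$11789.6 → loss $11789.6.
$29546: truthful payoff $0, deviation payoff −$16512.9 → loss $16512.9.
Total loss = $10917.9 + $662.5 + $18571.5 + $11789.6 + $16512.9 = $58454.4.
In a second-price auction your bid sets only whether you win, not what you pay, so bidding your true value is weakly dominant.

$58454.4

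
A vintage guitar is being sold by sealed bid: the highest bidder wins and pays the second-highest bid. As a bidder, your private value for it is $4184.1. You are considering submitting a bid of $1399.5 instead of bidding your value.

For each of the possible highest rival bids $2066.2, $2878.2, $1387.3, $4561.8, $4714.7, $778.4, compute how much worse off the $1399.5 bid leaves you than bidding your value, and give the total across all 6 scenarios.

The deviation costs you only when the competing bid falls strictly between $1399.5 and $4184.1; elsewhere both bids give the same outcome.
$2066.2: truthful payoff $2117.9, deviation payoff $0 → loss $2117.9.
$2878.2: truthful payoff $1305.9, deviation payoff $0 → loss $1305.9.
$1387.3: outcomes coincide → loss $0.
$4561.8: outcomes coincide → loss $0.
$4714.7: outcomes coincide → loss $0.
$778.4: outcomes coincide → loss $0.
Total loss = $2117.9 + $1305.9 = $3423.8.

$3423.8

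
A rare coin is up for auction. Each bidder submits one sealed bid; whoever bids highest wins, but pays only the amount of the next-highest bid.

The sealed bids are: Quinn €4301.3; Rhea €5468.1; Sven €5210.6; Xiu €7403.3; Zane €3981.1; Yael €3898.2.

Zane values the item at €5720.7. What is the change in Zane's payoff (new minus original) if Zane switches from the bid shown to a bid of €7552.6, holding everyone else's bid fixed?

The highest bid among the other bidders is €7403.3; Zane's bid doesn't change that.
Original bid €3981.1: Zane is not highest (top rival bid is €7403.3); payoff €0.
Alternative bid €7552.6: Zane is highest, pays the top rival bid €7403.3; payoff €5720.7 − €7403.3 = −€1682.6.
Change in payoff = −€1682.6 − (€0) = −€1682.6.

−€1682.6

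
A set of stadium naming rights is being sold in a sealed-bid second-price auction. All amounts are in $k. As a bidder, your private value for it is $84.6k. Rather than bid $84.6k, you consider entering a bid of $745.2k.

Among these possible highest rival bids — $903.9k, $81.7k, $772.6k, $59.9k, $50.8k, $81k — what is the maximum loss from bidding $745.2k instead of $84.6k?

$0k

$903.9k: same outcome either way → loss $0k.
$81.7k: same outcome either way → loss $0k.
$772.6k: same outcome either way → loss $0k.
$59.9k: same outcome either way → loss $0k.
$50.8k: same outcome either way → loss $0k.
$81k: same outcome either way → loss $0k.
Maximum loss: $0k.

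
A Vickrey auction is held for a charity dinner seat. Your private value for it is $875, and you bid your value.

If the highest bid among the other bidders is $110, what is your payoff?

Your bid $875 exceeds the highest competing bid $110, so you win.
In a second-price auction the winner pays the second-highest bid, $110.
Payoff = value − price = $875 − $110 = $765.

$765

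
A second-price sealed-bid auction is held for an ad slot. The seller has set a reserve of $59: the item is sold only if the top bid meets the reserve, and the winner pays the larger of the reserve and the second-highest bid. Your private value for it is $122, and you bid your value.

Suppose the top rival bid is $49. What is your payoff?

Your bid $122 is the highest and exceeds the reserve.
Price = max(second-highest bid, reserve) = max($49, $59) = $59.
Payoff = $122 − $59 = $63.

$63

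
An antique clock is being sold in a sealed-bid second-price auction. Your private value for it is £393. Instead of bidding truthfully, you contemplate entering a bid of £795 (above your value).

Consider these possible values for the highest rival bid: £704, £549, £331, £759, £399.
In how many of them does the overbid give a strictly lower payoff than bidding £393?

The deviation hurts exactly when the highest competing bid lies strictly between £393 and £795 — overbidding then wins at a price above your value.
£704: inside the interval → strictly worse (loss £311).
£549: inside the interval → strictly worse (loss £156).
£331: below both → same outcome either way.
£759: inside the interval → strictly worse (loss £366).
£399: inside the interval → strictly worse (loss £6).
Count: 4.

4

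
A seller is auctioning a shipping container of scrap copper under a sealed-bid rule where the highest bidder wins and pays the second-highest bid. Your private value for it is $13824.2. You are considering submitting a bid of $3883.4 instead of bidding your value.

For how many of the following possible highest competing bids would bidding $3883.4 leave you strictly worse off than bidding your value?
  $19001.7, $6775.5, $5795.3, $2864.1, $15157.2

2

The deviation hurts exactly when the highest competing bid lies strictly between $3883.4 and $13824.2 — underbidding then forfeits a profitable win.
$19001.7: above both → same outcome either way.
$6775.5: inside the interval → strictly worse (loss $7048.7).
$5795.3: inside the interval → strictly worse (loss $8028.9).
$2864.1: below both → same outcome either way.
$15157.2: above both → same outcome either way.
Count: 2.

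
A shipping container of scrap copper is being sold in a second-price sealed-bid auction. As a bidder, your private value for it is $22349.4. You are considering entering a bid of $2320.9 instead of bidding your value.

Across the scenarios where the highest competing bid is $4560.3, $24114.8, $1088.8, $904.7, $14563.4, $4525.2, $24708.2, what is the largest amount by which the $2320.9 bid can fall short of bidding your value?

$4560.3: truthful gives $17789.1, deviation gives $0 → loss $17789.1.
$24114.8: same outcome either way → loss $0.
$1088.8: same outcome either way → loss $0.
$904.7: same outcome either way → loss $0.
$14563.4: truthful gives $7786, deviation gives $0 → loss $7786.
$4525.2: truthful gives $17824.2, deviation gives $0 → loss $17824.2.
$24708.2: same outcome either way → loss $0.
Maximum loss: $17824.2.

$17824.2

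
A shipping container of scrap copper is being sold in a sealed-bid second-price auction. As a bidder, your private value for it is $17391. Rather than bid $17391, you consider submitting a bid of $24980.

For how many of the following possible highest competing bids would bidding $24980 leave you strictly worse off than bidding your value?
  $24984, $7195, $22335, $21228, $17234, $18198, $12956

3

The deviation hurts exactly when the highest competing bid lies strictly between $17391 and $24980 — overbidding then wins at a price above your value.
$24984: above both → same outcome either way.
$7195: below both → same outcome either way.
$22335: inside the interval → strictly worse (loss $4944).
$21228: inside the interval → strictly worse (loss $3837).
$17234: below both → same outcome either way.
$18198: inside the interval → strictly worse (loss $807).
$12956: below both → same outcome either way.
Count: 3.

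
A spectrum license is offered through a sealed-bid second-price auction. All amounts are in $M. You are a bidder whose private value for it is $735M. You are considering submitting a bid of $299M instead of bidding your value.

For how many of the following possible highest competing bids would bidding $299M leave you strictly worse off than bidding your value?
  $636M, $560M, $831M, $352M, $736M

3

The deviation hurts exactly when the highest competing bid lies strictly between $299M and $735M — underbidding then forfeits a profitable win.
$636M: inside the interval → strictly worse (loss $99M).
$560M: inside the interval → strictly worse (loss $175M).
$831M: above both → same outcome either way.
$352M: inside the interval → strictly worse (loss $383M).
$736M: above both → same outcome either way.
Count: 3.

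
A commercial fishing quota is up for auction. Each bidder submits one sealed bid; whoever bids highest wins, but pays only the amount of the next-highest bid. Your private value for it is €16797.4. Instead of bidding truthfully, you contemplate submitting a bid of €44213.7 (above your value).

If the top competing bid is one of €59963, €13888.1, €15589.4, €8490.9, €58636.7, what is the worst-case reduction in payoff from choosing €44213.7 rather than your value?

€0

€59963: same outcome either way → loss €0.
€13888.1: same outcome either way → loss €0.
€15589.4: same outcome either way → loss €0.
€8490.9: same outcome either way → loss €0.
€58636.7: same outcome either way → loss €0.
Maximum loss: €0.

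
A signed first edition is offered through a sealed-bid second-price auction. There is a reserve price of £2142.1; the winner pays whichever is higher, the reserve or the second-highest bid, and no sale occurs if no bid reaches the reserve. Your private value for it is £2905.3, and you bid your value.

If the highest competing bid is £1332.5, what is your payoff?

Your bid £2905.3 is the highest and exceeds the reserve.
Price = max(second-highest bid, reserve) = max(£1332.5, £2142.1) = £2142.1.
Payoff = £2905.3 − £2142.1 = £763.2.

£763.2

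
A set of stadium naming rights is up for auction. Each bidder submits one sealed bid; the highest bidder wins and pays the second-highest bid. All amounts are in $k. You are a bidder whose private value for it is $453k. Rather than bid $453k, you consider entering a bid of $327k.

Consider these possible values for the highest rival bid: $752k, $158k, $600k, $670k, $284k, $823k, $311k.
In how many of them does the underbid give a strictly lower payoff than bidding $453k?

0

The deviation hurts exactly when the highest competing bid lies strictly between $327k and $453k — underbidding then forfeits a profitable win.
$752k: above both → same outcome either way.
$158k: below both → same outcome either way.
$600k: above both → same outcome either way.
$670k: above both → same outcome either way.
$284k: below both → same outcome either way.
$823k: above both → same outcome either way.
$311k: below both → same outcome either way.
Count: 0.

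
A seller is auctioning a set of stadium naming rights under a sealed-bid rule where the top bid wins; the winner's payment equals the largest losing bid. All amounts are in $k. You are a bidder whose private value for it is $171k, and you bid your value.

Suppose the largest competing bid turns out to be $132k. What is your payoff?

Your bid $171k exceeds the highest competing bid $132k, so you win.
In a second-price auction the winner pays the second-highest bid, $132k.
Payoff = value − price = $171k − $132k = $39k.

$39k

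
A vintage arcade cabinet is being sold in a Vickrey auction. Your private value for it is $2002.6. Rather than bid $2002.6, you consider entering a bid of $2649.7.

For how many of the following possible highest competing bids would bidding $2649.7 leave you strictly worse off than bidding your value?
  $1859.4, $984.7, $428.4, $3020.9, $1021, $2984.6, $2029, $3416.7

1

The deviation hurts exactly when the highest competing bid lies strictly between $2002.6 and $2649.7 — overbidding then wins at a price above your value.
$1859.4: below both → same outcome either way.
$984.7: below both → same outcome either way.
$428.4: below both → same outcome either way.
$3020.9: above both → same outcome either way.
$1021: below both → same outcome either way.
$2984.6: above both → same outcome either way.
$2029: inside the interval → strictly worse (loss $26.4).
$3416.7: above both → same outcome either way.
Count: 1.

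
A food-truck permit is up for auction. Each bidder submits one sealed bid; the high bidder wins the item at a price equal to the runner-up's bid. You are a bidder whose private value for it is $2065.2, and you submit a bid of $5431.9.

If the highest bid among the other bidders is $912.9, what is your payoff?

Your bid $5431.9 exceeds the highest competing bid $912.9, so you win.
In a second-price auction the winner pays the second-highest bid, $912.9.
Payoff = value − price = $2065.2 − $912.9 = $1152.3.

$1152.3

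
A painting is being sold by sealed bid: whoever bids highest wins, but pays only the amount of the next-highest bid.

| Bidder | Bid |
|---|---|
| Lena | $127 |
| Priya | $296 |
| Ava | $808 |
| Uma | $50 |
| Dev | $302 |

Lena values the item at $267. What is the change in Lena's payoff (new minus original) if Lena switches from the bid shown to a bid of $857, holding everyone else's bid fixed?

−$541

The highest bid among the other bidders is $808; Lena's bid doesn't change that.
Original bid $127: Lena is not highest (top rival bid is $808); payoff $0.
Alternative bid $857: Lena is highest, pays the top rival bid $808; payoff $267 − $808 = −$541.
Change in payoff = −$541 − ($0) = −$541.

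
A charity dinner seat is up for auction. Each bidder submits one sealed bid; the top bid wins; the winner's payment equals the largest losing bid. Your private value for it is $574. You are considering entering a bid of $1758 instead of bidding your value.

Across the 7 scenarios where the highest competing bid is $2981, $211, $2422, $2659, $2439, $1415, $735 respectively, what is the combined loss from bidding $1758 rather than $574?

$1002

The deviation costs you only when the competing bid falls strictly between $574 and $1758; elsewhere both bids give the same outcome.
$2981: outcomes coincide → loss $0.
$211: outcomes coincide → loss $0.
$2422: outcomes coincide → loss $0.
$2659: outcomes coincide → loss $0.
$2439: outcomes coincide → loss $0.
$1415: truthful payoff $0, deviation payoff −$841 → loss $841.
$735: truthful payoff $0, deviation payoff −$161 → loss $161.
Total loss = $841 + $161 = $1002.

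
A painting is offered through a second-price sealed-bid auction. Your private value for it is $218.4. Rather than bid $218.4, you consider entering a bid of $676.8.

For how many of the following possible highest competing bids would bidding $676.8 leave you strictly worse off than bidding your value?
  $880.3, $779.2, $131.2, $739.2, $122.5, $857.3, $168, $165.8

The deviation hurts exactly when the highest competing bid lies strictly between $218.4 and $676.8 — overbidding then wins at a price above your value.
$880.3: above both → same outcome either way.
$779.2: above both → same outcome either way.
$131.2: below both → same outcome either way.
$739.2: above both → same outcome either way.
$122.5: below both → same outcome either way.
$857.3: above both → same outcome either way.
$168: below both → same outcome either way.
$165.8: below both → same outcome either way.
Count: 0.

0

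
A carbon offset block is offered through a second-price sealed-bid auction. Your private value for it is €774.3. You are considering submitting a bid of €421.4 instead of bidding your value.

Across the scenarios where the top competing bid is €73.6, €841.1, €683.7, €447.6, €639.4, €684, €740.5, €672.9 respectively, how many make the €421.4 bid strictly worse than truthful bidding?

6

The deviation hurts exactly when the highest competing bid lies strictly between €421.4 and €774.3 — underbidding then forfeits a profitable win.
€73.6: below both → same outcome either way.
€841.1: above both → same outcome either way.
€683.7: inside the interval → strictly worse (loss €90.6).
€447.6: inside the interval → strictly worse (loss €326.7).
€639.4: inside the interval → strictly worse (loss €134.9).
€684: inside the interval → strictly worse (loss €90.3).
€740.5: inside the interval → strictly worse (loss €33.8).
€672.9: inside the interval → strictly worse (loss €101.4).
Count: 6.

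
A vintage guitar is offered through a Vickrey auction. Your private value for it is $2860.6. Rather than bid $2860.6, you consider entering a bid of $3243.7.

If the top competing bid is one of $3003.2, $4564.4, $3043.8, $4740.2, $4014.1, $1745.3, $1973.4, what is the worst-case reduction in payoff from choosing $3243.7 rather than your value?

$3003.2: truthful gives $0, deviation gives −$142.6 → loss $142.6.
$4564.4: same outcome either way → loss $0.
$3043.8: truthful gives $0, deviation gives −$183.2 → loss $183.2.
$4740.2: same outcome either way → loss $0.
$4014.1: same outcome either way → loss $0.
$1745.3: same outcome either way → loss $0.
$1973.4: same outcome either way → loss $0.
Maximum loss: $183.2.

$183.2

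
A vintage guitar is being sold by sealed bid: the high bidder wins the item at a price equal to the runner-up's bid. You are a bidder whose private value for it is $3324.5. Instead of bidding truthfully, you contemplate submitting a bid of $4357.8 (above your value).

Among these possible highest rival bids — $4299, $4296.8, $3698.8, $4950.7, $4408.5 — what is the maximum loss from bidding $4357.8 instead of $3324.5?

$974.5

$4299: truthful gives $0, deviation gives −$974.5 → loss $974.5.
$4296.8: truthful gives $0, deviation gives −$972.3 → loss $972.3.
$3698.8: truthful gives $0, deviation gives −$374.3 → loss $374.3.
$4950.7: same outcome either way → loss $0.
$4408.5: same outcome either way → loss $0.
Maximum loss: $974.5.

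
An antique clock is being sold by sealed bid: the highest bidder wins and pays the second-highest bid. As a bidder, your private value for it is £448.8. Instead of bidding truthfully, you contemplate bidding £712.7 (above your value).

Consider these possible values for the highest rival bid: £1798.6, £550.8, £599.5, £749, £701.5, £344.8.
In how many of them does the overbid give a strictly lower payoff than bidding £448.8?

3

The deviation hurts exactly when the highest competing bid lies strictly between £448.8 and £712.7 — overbidding then wins at a price above your value.
£1798.6: above both → same outcome either way.
£550.8: inside the interval → strictly worse (loss £102).
£599.5: inside the interval → strictly worse (loss £150.7).
£749: above both → same outcome either way.
£701.5: inside the interval → strictly worse (loss £252.7).
£344.8: below both → same outcome either way.
Count: 3.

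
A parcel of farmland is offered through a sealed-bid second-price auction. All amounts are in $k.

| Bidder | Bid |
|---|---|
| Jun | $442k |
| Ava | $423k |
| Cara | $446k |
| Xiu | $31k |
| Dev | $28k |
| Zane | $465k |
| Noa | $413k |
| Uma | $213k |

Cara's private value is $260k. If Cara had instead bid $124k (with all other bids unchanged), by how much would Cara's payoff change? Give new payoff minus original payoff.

$0k

The highest bid among the other bidders is $465k; Cara's bid doesn't change that.
Original bid $446k: Cara is not highest (top rival bid is $465k); payoff $0k.
Alternative bid $124k: Cara is not highest (top rival bid is $465k); payoff $0k.
Change in payoff = $0k − ($0k) = $0k.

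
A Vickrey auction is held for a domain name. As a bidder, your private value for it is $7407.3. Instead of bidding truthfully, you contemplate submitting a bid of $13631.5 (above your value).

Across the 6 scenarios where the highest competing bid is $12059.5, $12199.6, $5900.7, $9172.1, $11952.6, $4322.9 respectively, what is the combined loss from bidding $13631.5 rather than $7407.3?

$15754.6

The deviation costs you only when the competing bid falls strictly between $7407.3 and $13631.5; elsewhere both bids give the same outcome.
$12059.5: truthful payoff $0, deviation payoff −$4652.2 → loss $4652.2.
$12199.6: truthful payoff $0, deviation payoff −$4792.3 → loss $4792.3.
$5900.7: outcomes coincide → loss $0.
$9172.1: truthful payoff $0, deviation payoff −$1764.8 → loss $1764.8.
$11952.6: truthful payoff $0, deviation payoff −$4545.3 → loss $4545.3.
$4322.9: outcomes coincide → loss $0.
Total loss = $4652.2 + $4792.3 + $1764.8 + $4545.3 = $15754.6.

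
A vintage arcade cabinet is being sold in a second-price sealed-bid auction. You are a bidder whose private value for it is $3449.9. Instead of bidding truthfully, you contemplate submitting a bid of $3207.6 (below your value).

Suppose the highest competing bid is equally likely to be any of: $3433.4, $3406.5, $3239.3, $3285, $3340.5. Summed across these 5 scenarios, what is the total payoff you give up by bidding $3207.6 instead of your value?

The deviation costs you only when the competing bid falls strictly between $3207.6 and $3449.9; elsewhere both bids give the same outcome.
$3433.4: truthful payoff $16.5, deviation payoff $0 → loss $16.5.
$3406.5: truthful payoff $43.4, deviation payoff $0 → loss $43.4.
$3239.3: truthful payoff $210.6, deviation payoff $0 → loss $210.6.
$3285: truthful payoff $164.9, deviation payoff $0 → loss $164.9.
$3340.5: truthful payoff $109.4, deviation payoff $0 → loss $109.4.
Total loss = $16.5 + $43.4 + $210.6 + $164.9 + $109.4 = $544.8.
Because the price is fixed by the runner-up's bid, deviating from your value can only change a good outcome into a bad one — never the reverse.

$544.8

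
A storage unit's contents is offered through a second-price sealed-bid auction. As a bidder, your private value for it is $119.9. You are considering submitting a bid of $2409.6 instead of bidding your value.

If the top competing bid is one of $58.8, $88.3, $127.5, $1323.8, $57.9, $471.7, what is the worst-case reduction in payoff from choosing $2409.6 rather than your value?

$1203.9

$58.8: same outcome either way → loss $0.
$88.3: same outcome either way → loss $0.
$127.5: truthful gives $0, deviation gives −$7.6 → loss $7.6.
$1323.8: truthful gives $0, deviation gives −$1203.9 → loss $1203.9.
$57.9: same outcome either way → loss $0.
$471.7: truthful gives $0, deviation gives −$351.8 → loss $351.8.
Maximum loss: $1203.9.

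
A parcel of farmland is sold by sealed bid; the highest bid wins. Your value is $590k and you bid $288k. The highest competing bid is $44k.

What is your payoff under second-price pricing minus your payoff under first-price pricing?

$244k

You have the highest bid, so you win under either rule.
Second-price: pay $44k → payoff $546k.
First-price: pay your own bid $288k → payoff $302k.
Difference = $546k − ($302k) = $244k.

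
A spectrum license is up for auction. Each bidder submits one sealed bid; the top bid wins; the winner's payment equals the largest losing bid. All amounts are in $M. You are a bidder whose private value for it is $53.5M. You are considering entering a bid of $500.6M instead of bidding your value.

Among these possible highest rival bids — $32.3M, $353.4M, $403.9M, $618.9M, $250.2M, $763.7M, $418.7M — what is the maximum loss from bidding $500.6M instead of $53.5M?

$365.2M

$32.3M: same outcome either way → loss $0M.
$353.4M: truthful gives $0M, deviation gives −$299.9M → loss $299.9M.
$403.9M: truthful gives $0M, deviation gives −$350.4M → loss $350.4M.
$618.9M: same outcome either way → loss $0M.
$250.2M: truthful gives $0M, deviation gives −$196.7M → loss $196.7M.
$763.7M: same outcome either way → loss $0M.
$418.7M: truthful gives $0M, deviation gives −$365.2M → loss $365.2M.
Maximum loss: $365.2M.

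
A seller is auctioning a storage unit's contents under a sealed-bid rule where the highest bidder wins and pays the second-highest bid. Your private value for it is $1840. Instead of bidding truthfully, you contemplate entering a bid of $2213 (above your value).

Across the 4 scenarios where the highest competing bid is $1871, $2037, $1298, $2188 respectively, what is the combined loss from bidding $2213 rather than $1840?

$576

The deviation costs you only when the competing bid falls strictly between $1840 and $2213; elsewhere both bids give the same outcome.
$1871: truthful payoff $0, deviation payoff −$31 → loss $31.
$2037: truthful payoff $0, deviation payoff −$197 → loss $197.
$1298: outcomes coincide → loss $0.
$2188: truthful payoff $0, deviation payoff −$348 → loss $348.
Total loss = $31 + $197 + $348 = $576.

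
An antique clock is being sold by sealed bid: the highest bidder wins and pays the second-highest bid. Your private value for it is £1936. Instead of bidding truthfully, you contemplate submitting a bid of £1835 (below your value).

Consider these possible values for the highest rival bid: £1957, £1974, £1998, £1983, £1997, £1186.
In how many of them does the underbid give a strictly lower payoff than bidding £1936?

0

The deviation hurts exactly when the highest competing bid lies strictly between £1835 and £1936 — underbidding then forfeits a profitable win.
£1957: above both → same outcome either way.
£1974: above both → same outcome either way.
£1998: above both → same outcome either way.
£1983: above both → same outcome either way.
£1997: above both → same outcome either way.
£1186: below both → same outcome either way.
Count: 0.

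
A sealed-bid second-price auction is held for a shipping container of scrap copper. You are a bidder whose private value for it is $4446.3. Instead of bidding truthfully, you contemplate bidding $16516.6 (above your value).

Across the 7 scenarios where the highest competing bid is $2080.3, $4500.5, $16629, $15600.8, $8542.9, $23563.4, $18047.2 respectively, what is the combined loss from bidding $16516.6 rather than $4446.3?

The deviation costs you only when the competing bid falls strictly between $4446.3 and $16516.6; elsewhere both bids give the same outcome.
$2080.3: outcomes coincide → loss $0.
$4500.5: truthful payoff $0, deviation payoff −$54.2 → loss $54.2.
$16629: outcomes coincide → loss $0.
$15600.8: truthful payoff $0, deviation payoff −$11154.5 → loss $11154.5.
$8542.9: truthful payoff $0, deviation payoff −$4096.6 → loss $4096.6.
$23563.4: outcomes coincide → loss $0.
$18047.2: outcomes coincide → loss $0.
Total loss = $54.2 + $11154.5 + $4096.6 = $15305.3.

$15305.3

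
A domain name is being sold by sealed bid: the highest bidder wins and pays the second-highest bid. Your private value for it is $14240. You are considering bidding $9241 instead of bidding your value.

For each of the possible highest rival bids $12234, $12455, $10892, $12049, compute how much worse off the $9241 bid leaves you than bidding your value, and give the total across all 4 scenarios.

The deviation costs you only when the competing bid falls strictly between $9241 and $14240; elsewhere both bids give the same outcome.
$12234: truthful payoff $2006, deviation payoff $0 → loss $2006.
$12455: truthful payoff $1785, deviation payoff $0 → loss $1785.
$10892: truthful payoff $3348, deviation payoff $0 → loss $3348.
$12049: truthful payoff $2191, deviation payoff $0 → loss $2191.
Total loss = $2006 + $1785 + $3348 + $2191 = $9330.
Truthful bidding weakly dominates here: raising your bid can only win items priced above your value, and lowering it can only forfeit items priced below.

$9330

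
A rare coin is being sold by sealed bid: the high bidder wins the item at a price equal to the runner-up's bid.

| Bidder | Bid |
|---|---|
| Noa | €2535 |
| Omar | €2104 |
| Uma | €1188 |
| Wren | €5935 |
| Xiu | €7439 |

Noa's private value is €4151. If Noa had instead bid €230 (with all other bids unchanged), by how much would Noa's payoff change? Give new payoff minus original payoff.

€0

The highest bid among the other bidders is €7439; Noa's bid doesn't change that.
Original bid €2535: Noa is not highest (top rival bid is €7439); payoff €0.
Alternative bid €230: Noa is not highest (top rival bid is €7439); payoff €0.
Change in payoff = €0 − (€0) = €0.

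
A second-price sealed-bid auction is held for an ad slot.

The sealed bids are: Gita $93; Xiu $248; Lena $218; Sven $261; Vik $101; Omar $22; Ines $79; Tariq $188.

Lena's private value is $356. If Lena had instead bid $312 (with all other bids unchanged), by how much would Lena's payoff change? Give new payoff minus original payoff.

The highest bid among the other bidders is $261; Lena's bid doesn't change that.
Original bid $218: Lena is not highest (top rival bid is $261); payoff $0.
Alternative bid $312: Lena is highest, pays the top rival bid $261; payoff $356 − $261 = $95.
Change in payoff = $95 − ($0) = $95.

$95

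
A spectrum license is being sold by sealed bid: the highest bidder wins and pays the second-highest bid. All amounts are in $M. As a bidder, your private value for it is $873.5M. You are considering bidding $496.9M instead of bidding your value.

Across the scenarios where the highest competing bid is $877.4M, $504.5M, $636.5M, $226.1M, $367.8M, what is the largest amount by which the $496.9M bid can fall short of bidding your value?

$369M

$877.4M: same outcome either way → loss $0M.
$504.5M: truthful gives $369M, deviation gives $0M → loss $369M.
$636.5M: truthful gives $237M, deviation gives $0M → loss $237M.
$226.1M: same outcome either way → loss $0M.
$367.8M: same outcome either way → loss $0M.
Maximum loss: $369M.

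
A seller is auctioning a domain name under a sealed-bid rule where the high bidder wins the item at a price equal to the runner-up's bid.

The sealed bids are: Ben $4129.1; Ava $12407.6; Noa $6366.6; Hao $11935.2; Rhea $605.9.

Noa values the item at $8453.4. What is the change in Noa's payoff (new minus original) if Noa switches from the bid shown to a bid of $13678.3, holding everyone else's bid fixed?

The highest bid among the other bidders is $12407.6; Noa's bid doesn't change that.
Original bid $6366.6: Noa is not highest (top rival bid is $12407.6); payoff $0.
Alternative bid $13678.3: Noa is highest, pays the top rival bid $12407.6; payoff $8453.4 − $12407.6 = −$3954.2.
Change in payoff = −$3954.2 − ($0) = −$3954.2.

−$3954.2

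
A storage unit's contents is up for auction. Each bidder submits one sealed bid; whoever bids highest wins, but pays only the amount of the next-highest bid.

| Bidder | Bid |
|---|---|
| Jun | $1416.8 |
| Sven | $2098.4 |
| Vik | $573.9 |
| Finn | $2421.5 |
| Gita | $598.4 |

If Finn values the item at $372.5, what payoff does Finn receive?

Highest bid: Finn at $2421.5, so Finn wins.
Second-highest bid: Sven at $2098.4 — that is the price the winner pays.
Finn's payoff = value − price = $372.5 − $2098.4 = −$1725.9.

−$1725.9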